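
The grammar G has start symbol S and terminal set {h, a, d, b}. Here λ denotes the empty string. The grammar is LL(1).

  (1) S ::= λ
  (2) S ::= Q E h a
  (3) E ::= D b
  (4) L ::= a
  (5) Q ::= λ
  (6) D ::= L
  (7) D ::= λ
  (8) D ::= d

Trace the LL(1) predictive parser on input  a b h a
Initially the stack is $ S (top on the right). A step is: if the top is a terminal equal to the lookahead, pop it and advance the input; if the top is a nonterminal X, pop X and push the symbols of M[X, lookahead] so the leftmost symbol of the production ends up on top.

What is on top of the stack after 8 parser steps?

a

step 1: stack=$ S  input=a b h a $  — expand S ::= Q E h a
step 2: stack=$ a h E Q  input=a b h a $  — expand Q ::= λ
step 3: stack=$ a h E  input=a b h a $  — expand E ::= D b
step 4: stack=$ a h b D  input=a b h a $  — expand D ::= L
step 5: stack=$ a h b L  input=a b h a $  — expand L ::= a
step 6: stack=$ a h b a  input=a b h a $  — match a
step 7: stack=$ a h b  input=b h a $  — match b
step 8: stack=$ a h  input=h a $  — match h
Stack after step 8: $ a (top = a).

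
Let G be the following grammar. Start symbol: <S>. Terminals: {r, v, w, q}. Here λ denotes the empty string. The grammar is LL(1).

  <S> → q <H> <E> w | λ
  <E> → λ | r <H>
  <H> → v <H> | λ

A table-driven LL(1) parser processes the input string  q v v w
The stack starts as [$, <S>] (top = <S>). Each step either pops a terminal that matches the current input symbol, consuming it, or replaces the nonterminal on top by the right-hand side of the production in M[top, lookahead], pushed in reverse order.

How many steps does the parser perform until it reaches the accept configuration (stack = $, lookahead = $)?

9

step 1: stack=$ <S>  input=q v v w $  — expand <S> → q <H> <E> w
step 2: stack=$ w <E> <H> q  input=q v v w $  — match q
step 3: stack=$ w <E> <H>  input=v v w $  — expand <H> → v <H>
step 4: stack=$ w <E> <H> v  input=v v w $  — match v
step 5: stack=$ w <E> <H>  input=v w $  — expand <H> → v <H>
step 6: stack=$ w <E> <H> v  input=v w $  — match v
step 7: stack=$ w <E> <H>  input=w $  — expand <H> → λ
step 8: stack=$ w <E>  input=w $  — expand <E> → λ
step 9: stack=$ w  input=w $  — match w
Accept reached after 9 steps.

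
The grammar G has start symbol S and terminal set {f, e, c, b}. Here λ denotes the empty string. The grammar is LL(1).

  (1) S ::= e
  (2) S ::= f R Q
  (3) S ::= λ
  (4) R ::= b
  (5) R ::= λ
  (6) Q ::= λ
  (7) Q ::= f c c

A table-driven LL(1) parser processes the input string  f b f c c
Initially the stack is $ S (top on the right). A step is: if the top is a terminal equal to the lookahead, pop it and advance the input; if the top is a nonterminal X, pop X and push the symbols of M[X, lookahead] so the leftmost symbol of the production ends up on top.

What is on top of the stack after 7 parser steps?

c

     Stack    Input        Action
  1  $ S      f b f c c $  expand S ::= f R Q
  2  $ Q R f  f b f c c $  match f
  3  $ Q R    b f c c $    expand R ::= b
  4  $ Q b    b f c c $    match b
  5  $ Q      f c c $      expand Q ::= f c c
  6  $ c c f  f c c $      match f
  7  $ c c    c c $        match c
Stack after step 7: $ c (top = c).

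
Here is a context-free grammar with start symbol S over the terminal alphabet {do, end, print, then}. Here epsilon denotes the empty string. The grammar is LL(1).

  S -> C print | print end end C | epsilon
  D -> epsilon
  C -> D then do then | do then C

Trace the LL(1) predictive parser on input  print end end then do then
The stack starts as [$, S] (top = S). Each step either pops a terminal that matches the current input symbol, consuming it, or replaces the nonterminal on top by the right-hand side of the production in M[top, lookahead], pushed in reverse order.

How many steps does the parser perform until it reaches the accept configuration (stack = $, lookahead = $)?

step 1: stack=$ S  input=print end end then do then $  — expand S -> print end end C
step 2: stack=$ C end end print  input=print end end then do then $  — match print
step 3: stack=$ C end end  input=end end then do then $  — match end
step 4: stack=$ C end  input=end then do then $  — match end
step 5: stack=$ C  input=then do then $  — expand C -> D then do then
step 6: stack=$ then do then D  input=then do then $  — expand D -> epsilon
step 7: stack=$ then do then  input=then do then $  — match then
step 8: stack=$ then do  input=do then $  — match do
step 9: stack=$ then  input=then $  — match then
Accept reached after 9 steps.

9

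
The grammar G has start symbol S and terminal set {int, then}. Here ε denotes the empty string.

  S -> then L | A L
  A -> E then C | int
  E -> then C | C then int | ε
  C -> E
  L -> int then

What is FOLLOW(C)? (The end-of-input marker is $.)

FIRST(L): from L->int then we get {int}. So FIRST(L) = {int}.
FIRST(S): from S->then L we get {then}; from S->A L we get {int, then}. So FIRST(S) = {int, then}.
FIRST(A): from A->E then C we get {then}; from A->int we get {int}. So FIRST(A) = {int, then}.
FIRST(E): from E->then C we get {then}; from E->C then int we get {then}; from E->ε we get {ε}. So FIRST(E) = {ε, then}.
FIRST(C): from C->E we get {ε, then}. So FIRST(C) = {ε, then}.
FOLLOW(S) includes $ since S is the start symbol.
FOLLOW(S): S appears on no right-hand side. Thus FOLLOW(S) = {$}.
FOLLOW(A): in S->A L, A is followed by L with FIRST {int}. Thus FOLLOW(A) = {int}.
FOLLOW(L): in S->then L, the suffix after L is empty, so FOLLOW(L) ⊇ FOLLOW(S) = {$}; in S->A L, the suffix after L is empty, so FOLLOW(L) ⊇ FOLLOW(S) = {$}. Thus FOLLOW(L) = {$}.
FOLLOW(E): in A->E then C, E is followed by then C with FIRST {then}; in C->E, the suffix after E is empty, so FOLLOW(E) ⊇ FOLLOW(C) = {int, then}. Thus FOLLOW(E) = {int, then}.
FOLLOW(C): in A->E then C, the suffix after C is empty, so FOLLOW(C) ⊇ FOLLOW(A) = {int}; in E->then C, the suffix after C is empty, so FOLLOW(C) ⊇ FOLLOW(E) = {int, then}; in E->C then int, C is followed by then int with FIRST {then}. Thus FOLLOW(C) = {int, then}.

{int, then}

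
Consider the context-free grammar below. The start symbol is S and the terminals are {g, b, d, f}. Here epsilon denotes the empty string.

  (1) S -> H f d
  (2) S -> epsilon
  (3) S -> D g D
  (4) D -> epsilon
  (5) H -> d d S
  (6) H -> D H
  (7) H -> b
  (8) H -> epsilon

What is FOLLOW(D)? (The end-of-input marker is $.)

{$, b, d, f, g}

FIRST(D): from D->epsilon we get {epsilon}. So FIRST(D) = {epsilon}.
FIRST(H): from H->d d S we get {d}; from H->D H we get {epsilon, b, d}; from H->b we get {b}; from H->epsilon we get {epsilon}. So FIRST(H) = {epsilon, b, d}.
FIRST(S): from S->H f d we get {b, d, f}; from S->epsilon we get {epsilon}; from S->D g D we get {g}. So FIRST(S) = {epsilon, b, d, f, g}.
FOLLOW(S) includes $ since S is the start symbol.
FOLLOW(H): in S->H f d, H is followed by f d with FIRST {f}; in H->D H, the suffix after H is empty (adds nothing new). Thus FOLLOW(H) = {f}.
FOLLOW(S): in H->d d S, the suffix after S is empty, so FOLLOW(S) ⊇ FOLLOW(H) = {f}. Thus FOLLOW(S) = {$, f}.
FOLLOW(D): in S->D g D (occurrence 1), D is followed by g D with FIRST {g}; in S->D g D (occurrence 2), the suffix after D is empty, so FOLLOW(D) ⊇ FOLLOW(S) = {$, f}; in H->D H, D is followed by H with FIRST {epsilon, b, d}; in H->D H, the suffix after D is nullable, so FOLLOW(D) ⊇ FOLLOW(H) = {f}. Thus FOLLOW(D) = {$, b, d, f, g}.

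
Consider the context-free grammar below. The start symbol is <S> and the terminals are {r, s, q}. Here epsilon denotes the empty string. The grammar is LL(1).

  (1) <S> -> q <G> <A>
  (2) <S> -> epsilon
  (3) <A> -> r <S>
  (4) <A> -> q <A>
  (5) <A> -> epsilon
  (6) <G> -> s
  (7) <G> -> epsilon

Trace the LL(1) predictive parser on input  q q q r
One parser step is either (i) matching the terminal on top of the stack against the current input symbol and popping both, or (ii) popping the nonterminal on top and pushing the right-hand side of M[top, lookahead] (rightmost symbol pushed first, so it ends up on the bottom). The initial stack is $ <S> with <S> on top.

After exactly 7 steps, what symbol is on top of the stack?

<A>

step 1: stack=$ <S>  input=q q q r $  — expand <S> -> q <G> <A>
step 2: stack=$ <A> <G> q  input=q q q r $  — match q
step 3: stack=$ <A> <G>  input=q q r $  — expand <G> -> epsilon
step 4: stack=$ <A>  input=q q r $  — expand <A> -> q <A>
step 5: stack=$ <A> q  input=q q r $  — match q
step 6: stack=$ <A>  input=q r $  — expand <A> -> q <A>
step 7: stack=$ <A> q  input=q r $  — match q
Stack after step 7: $ <A> (top = <A>).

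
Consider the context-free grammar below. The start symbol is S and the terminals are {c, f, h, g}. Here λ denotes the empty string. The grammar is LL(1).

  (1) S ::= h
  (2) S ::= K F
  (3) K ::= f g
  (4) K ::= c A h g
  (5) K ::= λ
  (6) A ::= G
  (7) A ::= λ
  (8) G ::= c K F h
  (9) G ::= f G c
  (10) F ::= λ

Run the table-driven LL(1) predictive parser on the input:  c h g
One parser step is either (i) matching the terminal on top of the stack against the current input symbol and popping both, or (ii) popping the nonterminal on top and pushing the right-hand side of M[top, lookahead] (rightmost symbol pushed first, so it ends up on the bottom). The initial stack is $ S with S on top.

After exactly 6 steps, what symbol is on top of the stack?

F

step 1: stack=$ S  input=c h g $  — expand S ::= K F
step 2: stack=$ F K  input=c h g $  — expand K ::= c A h g
step 3: stack=$ F g h A c  input=c h g $  — match c
step 4: stack=$ F g h A  input=h g $  — expand A ::= λ
step 5: stack=$ F g h  input=h g $  — match h
step 6: stack=$ F g  input=g $  — match g
Stack after step 6: $ F (top = F).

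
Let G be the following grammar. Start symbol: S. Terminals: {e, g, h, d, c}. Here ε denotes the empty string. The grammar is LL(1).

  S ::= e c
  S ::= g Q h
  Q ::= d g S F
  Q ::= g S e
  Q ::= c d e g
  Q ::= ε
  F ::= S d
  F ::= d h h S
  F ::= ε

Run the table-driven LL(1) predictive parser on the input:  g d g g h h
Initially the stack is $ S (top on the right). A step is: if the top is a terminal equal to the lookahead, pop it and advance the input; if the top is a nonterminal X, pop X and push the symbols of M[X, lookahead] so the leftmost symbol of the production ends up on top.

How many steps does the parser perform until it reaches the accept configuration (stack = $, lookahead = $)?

step 1: stack=$ S  input=g d g g h h $  — expand S ::= g Q h
step 2: stack=$ h Q g  input=g d g g h h $  — match g
step 3: stack=$ h Q  input=d g g h h $  — expand Q ::= d g S F
step 4: stack=$ h F S g d  input=d g g h h $  — match d
step 5: stack=$ h F S g  input=g g h h $  — match g
step 6: stack=$ h F S  input=g h h $  — expand S ::= g Q h
step 7: stack=$ h F h Q g  input=g h h $  — match g
step 8: stack=$ h F h Q  input=h h $  — expand Q ::= ε
step 9: stack=$ h F h  input=h h $  — match h
step 10: stack=$ h F  input=h $  — expand F ::= ε
step 11: stack=$ h  input=h $  — match h
Accept reached after 11 steps.

11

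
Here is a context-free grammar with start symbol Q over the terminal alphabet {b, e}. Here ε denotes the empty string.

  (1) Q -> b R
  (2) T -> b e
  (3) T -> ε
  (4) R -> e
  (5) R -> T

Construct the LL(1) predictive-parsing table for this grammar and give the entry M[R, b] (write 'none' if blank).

FIRST(Q): from Q->b R we get {b}. So FIRST(Q) = {b}.
FIRST(T): from T->b e we get {b}; from T->ε we get {ε}. So FIRST(T) = {ε, b}.
FIRST(R): from R->e we get {e}; from R->T we get {ε, b}. So FIRST(R) = {ε, b, e}.
FOLLOW(Q) includes $ since Q is the start symbol.
FOLLOW(Q): Q appears on no right-hand side. Thus FOLLOW(Q) = {$}.
FOLLOW(R): in Q->b R, the suffix after R is empty, so FOLLOW(R) ⊇ FOLLOW(Q) = {$}. Thus FOLLOW(R) = {$}.
For R -> e: FIRST(e) = {e}, so it goes in M[R, t] for t ∈ {e}.
For R -> T: FIRST(T) = {ε, b}, so it goes in M[R, t] for t ∈ {b}; since ε ∈ FIRST, also for every t ∈ FOLLOW(R) = {$}.

R -> T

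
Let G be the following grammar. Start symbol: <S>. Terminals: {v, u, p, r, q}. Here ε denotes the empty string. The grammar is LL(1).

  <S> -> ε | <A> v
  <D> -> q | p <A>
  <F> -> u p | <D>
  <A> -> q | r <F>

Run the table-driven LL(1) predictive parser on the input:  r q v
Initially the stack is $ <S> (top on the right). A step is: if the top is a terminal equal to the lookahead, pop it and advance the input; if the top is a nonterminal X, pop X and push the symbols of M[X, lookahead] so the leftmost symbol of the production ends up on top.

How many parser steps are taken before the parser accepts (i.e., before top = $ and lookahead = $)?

step 1: stack=$ <S>  input=r q v $  — expand <S> -> <A> v
step 2: stack=$ v <A>  input=r q v $  — expand <A> -> r <F>
step 3: stack=$ v <F> r  input=r q v $  — match r
step 4: stack=$ v <F>  input=q v $  — expand <F> -> <D>
step 5: stack=$ v <D>  input=q v $  — expand <D> -> q
step 6: stack=$ v q  input=q v $  — match q
step 7: stack=$ v  input=v $  — match v
Accept reached after 7 steps.

7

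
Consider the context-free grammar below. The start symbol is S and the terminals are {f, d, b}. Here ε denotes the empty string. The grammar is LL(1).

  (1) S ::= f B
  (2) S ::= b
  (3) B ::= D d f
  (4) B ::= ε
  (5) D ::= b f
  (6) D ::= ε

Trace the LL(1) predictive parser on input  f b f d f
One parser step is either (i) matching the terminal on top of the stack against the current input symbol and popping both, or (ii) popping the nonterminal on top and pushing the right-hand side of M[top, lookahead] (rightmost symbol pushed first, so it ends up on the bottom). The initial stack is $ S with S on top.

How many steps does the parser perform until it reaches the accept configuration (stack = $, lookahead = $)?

8

     Stack      Input        Action
  1  $ S        f b f d f $  expand S ::= f B
  2  $ B f      f b f d f $  match f
  3  $ B        b f d f $    expand B ::= D d f
  4  $ f d D    b f d f $    expand D ::= b f
  5  $ f d f b  b f d f $    match b
  6  $ f d f    f d f $      match f
  7  $ f d      d f $        match d
  8  $ f        f $          match f
Accept reached after 8 steps.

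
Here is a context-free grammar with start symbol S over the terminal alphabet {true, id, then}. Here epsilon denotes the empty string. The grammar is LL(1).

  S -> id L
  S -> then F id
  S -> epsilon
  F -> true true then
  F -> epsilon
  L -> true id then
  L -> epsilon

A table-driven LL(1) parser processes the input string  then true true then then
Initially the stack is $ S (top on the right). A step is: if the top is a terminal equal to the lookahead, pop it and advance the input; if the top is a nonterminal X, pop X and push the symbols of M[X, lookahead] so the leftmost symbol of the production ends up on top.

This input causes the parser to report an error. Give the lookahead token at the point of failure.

then

step 1: stack=$ S  input=then true true then then $  — expand S -> then F id
step 2: stack=$ id F then  input=then true true then then $  — match then
step 3: stack=$ id F  input=true true then then $  — expand F -> true true then
step 4: stack=$ id then true true  input=true true then then $  — match true
step 5: stack=$ id then true  input=true then then $  — match true
step 6: stack=$ id then  input=then then $  — match then
step 7: stack=$ id  input=then $  — error: top is terminal id but lookahead is then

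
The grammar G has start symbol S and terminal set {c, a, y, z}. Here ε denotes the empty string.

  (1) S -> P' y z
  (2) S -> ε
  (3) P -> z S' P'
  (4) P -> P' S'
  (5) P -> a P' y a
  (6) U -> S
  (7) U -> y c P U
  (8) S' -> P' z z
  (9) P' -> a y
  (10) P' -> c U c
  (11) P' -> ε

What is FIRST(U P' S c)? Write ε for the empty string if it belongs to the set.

{a, c, y}

FIRST(P'): from P'->a y we get {a}; from P'->c U c we get {c}; from P'->ε we get {ε}. So FIRST(P') = {ε, a, c}.
FIRST(S): from S->P' y z we get {a, c, y}; from S->ε we get {ε}. So FIRST(S) = {ε, a, c, y}.
FIRST(S'): from S'->P' z z we get {a, c, z}. So FIRST(S') = {a, c, z}.
FIRST(P): from P->z S' P' we get {z}; from P->P' S' we get {a, c, z}; from P->a P' y a we get {a}. So FIRST(P) = {a, c, z}.
FIRST(U): from U->S we get {ε, a, c, y}; from U->y c P U we get {y}. So FIRST(U) = {ε, a, c, y}.
FIRST(U P' S c): take FIRST of each symbol in turn, carrying on past any symbol whose FIRST contains ε; result {a, c, y}.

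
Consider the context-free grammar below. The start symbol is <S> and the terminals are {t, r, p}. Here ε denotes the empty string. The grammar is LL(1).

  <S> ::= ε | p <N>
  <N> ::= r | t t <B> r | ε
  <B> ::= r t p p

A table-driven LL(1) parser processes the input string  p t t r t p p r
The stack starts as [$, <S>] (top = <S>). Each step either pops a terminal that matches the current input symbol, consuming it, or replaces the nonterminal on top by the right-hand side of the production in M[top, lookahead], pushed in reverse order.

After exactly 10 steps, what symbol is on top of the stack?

step 1: stack=$ <S>  input=p t t r t p p r $  — expand <S> ::= p <N>
step 2: stack=$ <N> p  input=p t t r t p p r $  — match p
step 3: stack=$ <N>  input=t t r t p p r $  — expand <N> ::= t t <B> r
step 4: stack=$ r <B> t t  input=t t r t p p r $  — match t
step 5: stack=$ r <B> t  input=t r t p p r $  — match t
step 6: stack=$ r <B>  input=r t p p r $  — expand <B> ::= r t p p
step 7: stack=$ r p p t r  input=r t p p r $  — match r
step 8: stack=$ r p p t  input=t p p r $  — match t
step 9: stack=$ r p p  input=p p r $  — match p
step 10: stack=$ r p  input=p r $  — match p
Stack after step 10: $ r (top = r).

r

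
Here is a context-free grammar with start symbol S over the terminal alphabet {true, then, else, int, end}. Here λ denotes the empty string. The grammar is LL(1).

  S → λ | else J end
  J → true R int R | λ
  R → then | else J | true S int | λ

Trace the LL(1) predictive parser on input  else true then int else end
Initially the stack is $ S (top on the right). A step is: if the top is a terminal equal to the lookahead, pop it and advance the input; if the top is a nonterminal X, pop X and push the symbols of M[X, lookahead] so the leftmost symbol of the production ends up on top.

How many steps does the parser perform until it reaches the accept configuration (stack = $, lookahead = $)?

11

step 1: stack=$ S  input=else true then int else end $  — expand S → else J end
step 2: stack=$ end J else  input=else true then int else end $  — match else
step 3: stack=$ end J  input=true then int else end $  — expand J → true R int R
step 4: stack=$ end R int R true  input=true then int else end $  — match true
step 5: stack=$ end R int R  input=then int else end $  — expand R → then
step 6: stack=$ end R int then  input=then int else end $  — match then
step 7: stack=$ end R int  input=int else end $  — match int
step 8: stack=$ end R  input=else end $  — expand R → else J
step 9: stack=$ end J else  input=else end $  — match else
step 10: stack=$ end J  input=end $  — expand J → λ
step 11: stack=$ end  input=end $  — match end
Accept reached after 11 steps.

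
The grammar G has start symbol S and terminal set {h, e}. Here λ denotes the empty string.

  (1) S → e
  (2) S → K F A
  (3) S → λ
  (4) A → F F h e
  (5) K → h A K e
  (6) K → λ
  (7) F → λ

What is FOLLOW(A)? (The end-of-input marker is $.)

FIRST(K): from K→h A K e we get {h}; from K→λ we get {λ}. So FIRST(K) = {λ, h}.
FIRST(F): from F→λ we get {λ}. So FIRST(F) = {λ}.
FIRST(A): from A→F F h e we get {h}. So FIRST(A) = {h}.
FIRST(S): from S→e we get {e}; from S→K F A we get {h}; from S→λ we get {λ}. So FIRST(S) = {λ, e, h}.
FOLLOW(S) includes $ since S is the start symbol.
FOLLOW(S): S appears on no right-hand side. Thus FOLLOW(S) = {$}.
FOLLOW(A): in S→K F A, the suffix after A is empty, so FOLLOW(A) ⊇ FOLLOW(S) = {$}; in K→h A K e, A is followed by K e with FIRST {e, h}. Thus FOLLOW(A) = {$, e, h}.
FOLLOW(K): in S→K F A, K is followed by F A with FIRST {h}; in K→h A K e, K is followed by e with FIRST {e}. Thus FOLLOW(K) = {e, h}.
FOLLOW(F): in S→K F A, F is followed by A with FIRST {h}; in A→F F h e (occurrence 1), F is followed by F h e with FIRST {h}; in A→F F h e (occurrence 2), F is followed by h e with FIRST {h}. Thus FOLLOW(F) = {h}.

{$, e, h}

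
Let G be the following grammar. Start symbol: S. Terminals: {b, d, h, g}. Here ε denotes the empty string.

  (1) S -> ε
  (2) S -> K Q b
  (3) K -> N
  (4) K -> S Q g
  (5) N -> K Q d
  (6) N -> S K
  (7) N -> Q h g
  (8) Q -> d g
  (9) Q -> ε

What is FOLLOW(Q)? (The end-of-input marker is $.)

{b, d, g, h}

FIRST(Q): from Q->d g we get {d}; from Q->ε we get {ε}. So FIRST(Q) = {ε, d}.
FIRST(S): from S->ε we get {ε}; from S->K Q b we get {d, g, h}. So FIRST(S) = {ε, d, g, h}.
FIRST(K): from K->N we get {d, g, h}; from K->S Q g we get {d, g, h}. So FIRST(K) = {d, g, h}.
FIRST(N): from N->K Q d we get {d, g, h}; from N->S K we get {d, g, h}; from N->Q h g we get {d, h}. So FIRST(N) = {d, g, h}.
FOLLOW(S) includes $ since S is the start symbol.
FOLLOW(S): in K->S Q g, S is followed by Q g with FIRST {d, g}; in N->S K, S is followed by K with FIRST {d, g, h}. Thus FOLLOW(S) = {$, d, g, h}.
FOLLOW(Q): in S->K Q b, Q is followed by b with FIRST {b}; in K->S Q g, Q is followed by g with FIRST {g}; in N->K Q d, Q is followed by d with FIRST {d}; in N->Q h g, Q is followed by h g with FIRST {h}. Thus FOLLOW(Q) = {b, d, g, h}.
FOLLOW(K): in S->K Q b, K is followed by Q b with FIRST {b, d}; in N->K Q d, K is followed by Q d with FIRST {d}; in N->S K, the suffix after K is empty, so FOLLOW(K) ⊇ FOLLOW(N) = {b, d}. Thus FOLLOW(K) = {b, d}.
FOLLOW(N): in K->N, the suffix after N is empty, so FOLLOW(N) ⊇ FOLLOW(K) = {b, d}. Thus FOLLOW(N) = {b, d}.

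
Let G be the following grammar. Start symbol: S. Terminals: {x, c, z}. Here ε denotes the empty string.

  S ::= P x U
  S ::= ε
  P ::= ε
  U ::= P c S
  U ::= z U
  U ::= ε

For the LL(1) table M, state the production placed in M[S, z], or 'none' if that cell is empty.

none

FIRST(P): from P::=ε we get {ε}. So FIRST(P) = {ε}.
FIRST(S): from S::=P x U we get {x}; from S::=ε we get {ε}. So FIRST(S) = {ε, x}.
FIRST(U): from U::=P c S we get {c}; from U::=z U we get {z}; from U::=ε we get {ε}. So FIRST(U) = {ε, c, z}.
FOLLOW(S) includes $ since S is the start symbol.
FOLLOW(S): in U::=P c S, the suffix after S is empty, so FOLLOW(S) ⊇ FOLLOW(U) = {$}. Thus FOLLOW(S) = {$}.
FOLLOW(U): in S::=P x U, the suffix after U is empty, so FOLLOW(U) ⊇ FOLLOW(S) = {$}; in U::=z U, the suffix after U is empty (adds nothing new). Thus FOLLOW(U) = {$}.
For S ::= P x U: FIRST(P x U) = {x}, so it goes in M[S, t] for t ∈ {x}.
For S ::= ε: FIRST(ε) = {ε}, so it goes in M[S, t] for t ∈ {}; since ε ∈ FIRST, also for every t ∈ FOLLOW(S) = {$}.
None of these place a production in M[S, z].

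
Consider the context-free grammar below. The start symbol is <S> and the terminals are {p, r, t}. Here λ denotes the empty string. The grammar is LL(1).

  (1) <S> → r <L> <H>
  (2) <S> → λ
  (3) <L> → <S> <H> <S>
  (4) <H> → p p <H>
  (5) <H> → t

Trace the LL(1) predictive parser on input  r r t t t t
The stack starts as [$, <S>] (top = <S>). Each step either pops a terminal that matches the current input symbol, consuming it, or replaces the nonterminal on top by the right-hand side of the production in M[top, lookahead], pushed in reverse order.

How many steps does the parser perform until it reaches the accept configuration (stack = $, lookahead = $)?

17

      Stack                          Input          Action
   1  $ <S>                          r r t t t t $  expand <S> → r <L> <H>
   2  $ <H> <L> r                    r r t t t t $  match r
   3  $ <H> <L>                      r t t t t $    expand <L> → <S> <H> <S>
   4  $ <H> <S> <H> <S>              r t t t t $    expand <S> → r <L> <H>
   5  $ <H> <S> <H> <H> <L> r        r t t t t $    match r
   6  $ <H> <S> <H> <H> <L>          t t t t $      expand <L> → <S> <H> <S>
   7  $ <H> <S> <H> <H> <S> <H> <S>  t t t t $      expand <S> → λ
   8  $ <H> <S> <H> <H> <S> <H>      t t t t $      expand <H> → t
   9  $ <H> <S> <H> <H> <S> t        t t t t $      match t
  10  $ <H> <S> <H> <H> <S>          t t t $        expand <S> → λ
  11  $ <H> <S> <H> <H>              t t t $        expand <H> → t
  12  $ <H> <S> <H> t                t t t $        match t
  13  $ <H> <S> <H>                  t t $          expand <H> → t
  14  $ <H> <S> t                    t t $          match t
  15  $ <H> <S>                      t $            expand <S> → λ
  16  $ <H>                          t $            expand <H> → t
  17  $ t                            t $            match t
Accept reached after 17 steps.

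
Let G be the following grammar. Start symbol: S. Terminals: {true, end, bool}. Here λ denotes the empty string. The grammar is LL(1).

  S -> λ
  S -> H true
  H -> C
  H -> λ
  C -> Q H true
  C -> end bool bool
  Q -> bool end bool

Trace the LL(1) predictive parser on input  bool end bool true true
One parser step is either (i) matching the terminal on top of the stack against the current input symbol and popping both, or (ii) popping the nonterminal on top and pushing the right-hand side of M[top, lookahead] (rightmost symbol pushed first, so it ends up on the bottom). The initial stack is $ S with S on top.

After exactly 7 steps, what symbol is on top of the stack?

H

     Stack                        Input                      Action
  1  $ S                          bool end bool true true $  expand S -> H true
  2  $ true H                     bool end bool true true $  expand H -> C
  3  $ true C                     bool end bool true true $  expand C -> Q H true
  4  $ true true H Q              bool end bool true true $  expand Q -> bool end bool
  5  $ true true H bool end bool  bool end bool true true $  match bool
  6  $ true true H bool end       end bool true true $       match end
  7  $ true true H bool           bool true true $           match bool
Stack after step 7: $ true true H (top = H).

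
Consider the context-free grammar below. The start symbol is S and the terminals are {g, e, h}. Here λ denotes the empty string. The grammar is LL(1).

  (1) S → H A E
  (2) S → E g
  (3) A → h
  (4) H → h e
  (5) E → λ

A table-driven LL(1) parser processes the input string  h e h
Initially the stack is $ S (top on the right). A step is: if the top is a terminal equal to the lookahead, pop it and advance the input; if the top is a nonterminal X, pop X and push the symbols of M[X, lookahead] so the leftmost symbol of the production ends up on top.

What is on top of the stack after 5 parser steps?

step 1: stack=$ S  input=h e h $  — expand S → H A E
step 2: stack=$ E A H  input=h e h $  — expand H → h e
step 3: stack=$ E A e h  input=h e h $  — match h
step 4: stack=$ E A e  input=e h $  — match e
step 5: stack=$ E A  input=h $  — expand A → h
Stack after step 5: $ E h (top = h).

h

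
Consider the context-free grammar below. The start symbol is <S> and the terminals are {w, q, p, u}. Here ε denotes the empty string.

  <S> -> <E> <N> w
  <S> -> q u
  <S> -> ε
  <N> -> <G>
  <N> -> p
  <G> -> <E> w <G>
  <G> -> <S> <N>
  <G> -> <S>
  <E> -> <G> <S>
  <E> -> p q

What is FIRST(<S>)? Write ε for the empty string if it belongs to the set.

{ε, p, q, w}

FIRST(<S>): from <S>-><E> <N> w we get {p, q, w}; from <S>->q u we get {q}; from <S>->ε we get {ε}. So FIRST(<S>) = {ε, p, q, w}.
FIRST(<N>): from <N>-><G> we get {ε, p, q, w}; from <N>->p we get {p}. So FIRST(<N>) = {ε, p, q, w}.
FIRST(<G>): from <G>-><E> w <G> we get {p, q, w}; from <G>-><S> <N> we get {ε, p, q, w}; from <G>-><S> we get {ε, p, q, w}. So FIRST(<G>) = {ε, p, q, w}.
FIRST(<E>): from <E>-><G> <S> we get {ε, p, q, w}; from <E>->p q we get {p}. So FIRST(<E>) = {ε, p, q, w}.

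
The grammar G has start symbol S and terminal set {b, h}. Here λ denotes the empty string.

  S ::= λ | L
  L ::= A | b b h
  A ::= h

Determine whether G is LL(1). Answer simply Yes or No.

FIRST(S) = {λ, b, h}
FIRST(L) = {b, h}
FIRST(A) = {h}
FOLLOW(S) = {$}
FOLLOW(L) = {$}
FOLLOW(A) = {$}
Each cell of M receives at most one production.

Yes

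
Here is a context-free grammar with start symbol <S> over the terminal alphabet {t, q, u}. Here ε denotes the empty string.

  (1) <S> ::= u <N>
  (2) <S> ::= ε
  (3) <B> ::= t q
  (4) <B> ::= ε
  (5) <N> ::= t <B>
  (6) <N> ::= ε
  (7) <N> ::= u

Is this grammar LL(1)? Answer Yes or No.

Yes

FIRST(<S>) = {ε, u}
FIRST(<B>) = {ε, t}
FIRST(<N>) = {ε, t, u}
FOLLOW(<S>) = {$}
FOLLOW(<B>) = {$}
FOLLOW(<N>) = {$}
Each cell of M receives at most one production.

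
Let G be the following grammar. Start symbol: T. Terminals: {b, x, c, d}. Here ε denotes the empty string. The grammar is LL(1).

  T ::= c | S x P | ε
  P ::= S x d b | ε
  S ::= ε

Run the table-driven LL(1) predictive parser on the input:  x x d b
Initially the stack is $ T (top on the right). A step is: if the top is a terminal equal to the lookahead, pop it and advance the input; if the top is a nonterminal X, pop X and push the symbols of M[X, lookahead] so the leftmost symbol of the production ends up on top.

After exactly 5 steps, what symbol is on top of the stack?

step 1: stack=$ T  input=x x d b $  — expand T ::= S x P
step 2: stack=$ P x S  input=x x d b $  — expand S ::= ε
step 3: stack=$ P x  input=x x d b $  — match x
step 4: stack=$ P  input=x d b $  — expand P ::= S x d b
step 5: stack=$ b d x S  input=x d b $  — expand S ::= ε
Stack after step 5: $ b d x (top = x).

x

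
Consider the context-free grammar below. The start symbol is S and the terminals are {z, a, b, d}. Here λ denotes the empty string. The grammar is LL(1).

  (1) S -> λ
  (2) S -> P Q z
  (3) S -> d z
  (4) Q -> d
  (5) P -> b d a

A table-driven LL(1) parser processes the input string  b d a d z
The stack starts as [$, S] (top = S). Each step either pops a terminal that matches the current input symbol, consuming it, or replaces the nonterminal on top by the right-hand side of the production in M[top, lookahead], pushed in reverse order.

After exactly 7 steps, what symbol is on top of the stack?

z

     Stack        Input        Action
  1  $ S          b d a d z $  expand S -> P Q z
  2  $ z Q P      b d a d z $  expand P -> b d a
  3  $ z Q a d b  b d a d z $  match b
  4  $ z Q a d    d a d z $    match d
  5  $ z Q a      a d z $      match a
  6  $ z Q        d z $        expand Q -> d
  7  $ z d        d z $        match d
Stack after step 7: $ z (top = z).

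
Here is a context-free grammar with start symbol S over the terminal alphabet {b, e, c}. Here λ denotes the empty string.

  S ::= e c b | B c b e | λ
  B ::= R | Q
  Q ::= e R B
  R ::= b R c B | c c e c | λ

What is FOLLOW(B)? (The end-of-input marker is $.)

FIRST(Q) = {e}
FIRST(R) = {λ, b, c}
FIRST(B) = {λ, b, c, e}  (via R, Q)
FIRST(S) = {λ, b, c, e}  (via B c b e)
FOLLOW(S) includes $ since S is the start symbol.
FOLLOW(S): S appears on no right-hand side. Thus FOLLOW(S) = {$}.
FOLLOW(B): in S::=B c b e, B is followed by c b e with FIRST {c}; in Q::=e R B, the suffix after B is empty, so FOLLOW(B) ⊇ FOLLOW(Q) = {b, c, e}; in R::=b R c B, the suffix after B is empty, so FOLLOW(B) ⊇ FOLLOW(R) = {b, c, e}. Thus FOLLOW(B) = {b, c, e}.
FOLLOW(Q): in B::=Q, the suffix after Q is empty, so FOLLOW(Q) ⊇ FOLLOW(B) = {b, c, e}. Thus FOLLOW(Q) = {b, c, e}.
FOLLOW(R): in B::=R, the suffix after R is empty, so FOLLOW(R) ⊇ FOLLOW(B) = {b, c, e}; in Q::=e R B, R is followed by B with FIRST {λ, b, c, e}; in Q::=e R B, the suffix after R is nullable, so FOLLOW(R) ⊇ FOLLOW(Q) = {b, c, e}; in R::=b R c B, R is followed by c B with FIRST {c}. Thus FOLLOW(R) = {b, c, e}.

{b, c, e}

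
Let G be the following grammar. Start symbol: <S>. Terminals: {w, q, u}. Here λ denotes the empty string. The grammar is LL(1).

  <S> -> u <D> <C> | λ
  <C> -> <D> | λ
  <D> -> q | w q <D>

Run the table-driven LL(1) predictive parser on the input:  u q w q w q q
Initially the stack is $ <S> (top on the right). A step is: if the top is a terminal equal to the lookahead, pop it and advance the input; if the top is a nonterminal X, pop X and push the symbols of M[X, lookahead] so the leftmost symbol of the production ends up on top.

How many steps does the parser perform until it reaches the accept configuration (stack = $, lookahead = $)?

13

step 1: stack=$ <S>  input=u q w q w q q $  — expand <S> -> u <D> <C>
step 2: stack=$ <C> <D> u  input=u q w q w q q $  — match u
step 3: stack=$ <C> <D>  input=q w q w q q $  — expand <D> -> q
step 4: stack=$ <C> q  input=q w q w q q $  — match q
step 5: stack=$ <C>  input=w q w q q $  — expand <C> -> <D>
step 6: stack=$ <D>  input=w q w q q $  — expand <D> -> w q <D>
step 7: stack=$ <D> q w  input=w q w q q $  — match w
step 8: stack=$ <D> q  input=q w q q $  — match q
step 9: stack=$ <D>  input=w q q $  — expand <D> -> w q <D>
step 10: stack=$ <D> q w  input=w q q $  — match w
step 11: stack=$ <D> q  input=q q $  — match q
step 12: stack=$ <D>  input=q $  — expand <D> -> q
step 13: stack=$ q  input=q $  — match q
Accept reached after 13 steps.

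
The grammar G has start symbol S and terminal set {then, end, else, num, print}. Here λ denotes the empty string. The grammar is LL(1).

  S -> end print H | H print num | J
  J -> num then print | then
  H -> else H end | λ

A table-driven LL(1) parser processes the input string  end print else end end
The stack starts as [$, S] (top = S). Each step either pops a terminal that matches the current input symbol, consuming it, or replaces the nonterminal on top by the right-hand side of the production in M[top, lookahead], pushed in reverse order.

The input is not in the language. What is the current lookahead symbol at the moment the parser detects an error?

step 1: stack=$ S  input=end print else end end $  — expand S -> end print H
step 2: stack=$ H print end  input=end print else end end $  — match end
step 3: stack=$ H print  input=print else end end $  — match print
step 4: stack=$ H  input=else end end $  — expand H -> else H end
step 5: stack=$ end H else  input=else end end $  — match else
step 6: stack=$ end H  input=end end $  — expand H -> λ
step 7: stack=$ end  input=end end $  — match end
step 8: stack=$  input=end $  — error: stack empty but input remains

end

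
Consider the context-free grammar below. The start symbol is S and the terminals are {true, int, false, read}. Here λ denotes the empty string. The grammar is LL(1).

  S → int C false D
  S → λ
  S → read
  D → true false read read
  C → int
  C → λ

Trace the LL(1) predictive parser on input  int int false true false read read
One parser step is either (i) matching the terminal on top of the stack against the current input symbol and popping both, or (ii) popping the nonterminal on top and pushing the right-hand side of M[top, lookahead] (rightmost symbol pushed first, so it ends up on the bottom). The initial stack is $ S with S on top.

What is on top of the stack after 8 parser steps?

read

     Stack                   Input                                 Action
  1  $ S                     int int false true false read read $  expand S → int C false D
  2  $ D false C int         int int false true false read read $  match int
  3  $ D false C             int false true false read read $      expand C → int
  4  $ D false int           int false true false read read $      match int
  5  $ D false               false true false read read $          match false
  6  $ D                     true false read read $                expand D → true false read read
  7  $ read read false true  true false read read $                match true
  8  $ read read false       false read read $                     match false
Stack after step 8: $ read read (top = read).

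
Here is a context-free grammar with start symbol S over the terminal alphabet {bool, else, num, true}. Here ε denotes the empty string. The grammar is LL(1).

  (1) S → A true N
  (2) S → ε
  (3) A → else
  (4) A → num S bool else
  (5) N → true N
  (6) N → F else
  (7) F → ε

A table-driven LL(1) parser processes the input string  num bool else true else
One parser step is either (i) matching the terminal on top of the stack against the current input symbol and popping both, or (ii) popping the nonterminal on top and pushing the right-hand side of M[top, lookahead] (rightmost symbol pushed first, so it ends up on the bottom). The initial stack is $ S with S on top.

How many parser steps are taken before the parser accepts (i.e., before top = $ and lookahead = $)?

      Stack                     Input                      Action
   1  $ S                       num bool else true else $  expand S → A true N
   2  $ N true A                num bool else true else $  expand A → num S bool else
   3  $ N true else bool S num  num bool else true else $  match num
   4  $ N true else bool S      bool else true else $      expand S → ε
   5  $ N true else bool        bool else true else $      match bool
   6  $ N true else             else true else $           match else
   7  $ N true                  true else $                match true
   8  $ N                       else $                     expand N → F else
   9  $ else F                  else $                     expand F → ε
  10  $ else                    else $                     match else
Accept reached after 10 steps.

10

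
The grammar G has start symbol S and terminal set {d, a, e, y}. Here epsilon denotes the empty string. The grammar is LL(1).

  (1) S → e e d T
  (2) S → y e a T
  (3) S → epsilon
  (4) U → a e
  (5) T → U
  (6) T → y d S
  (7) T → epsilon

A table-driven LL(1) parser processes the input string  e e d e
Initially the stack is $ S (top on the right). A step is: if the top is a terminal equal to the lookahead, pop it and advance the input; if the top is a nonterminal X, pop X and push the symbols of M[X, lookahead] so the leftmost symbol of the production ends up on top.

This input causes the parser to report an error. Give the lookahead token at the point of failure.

e

step 1: stack=$ S  input=e e d e $  — expand S → e e d T
step 2: stack=$ T d e e  input=e e d e $  — match e
step 3: stack=$ T d e  input=e d e $  — match e
step 4: stack=$ T d  input=d e $  — match d
step 5: stack=$ T  input=e $  — error: M[T, e] is empty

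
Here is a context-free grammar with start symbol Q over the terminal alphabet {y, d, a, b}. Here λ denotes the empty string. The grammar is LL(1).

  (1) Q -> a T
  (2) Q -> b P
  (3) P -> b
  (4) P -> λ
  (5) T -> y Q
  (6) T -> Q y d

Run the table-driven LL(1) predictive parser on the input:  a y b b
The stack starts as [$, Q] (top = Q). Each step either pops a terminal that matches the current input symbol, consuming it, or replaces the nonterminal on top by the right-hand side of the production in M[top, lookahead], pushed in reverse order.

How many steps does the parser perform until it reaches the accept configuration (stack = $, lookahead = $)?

8

step 1: stack=$ Q  input=a y b b $  — expand Q -> a T
step 2: stack=$ T a  input=a y b b $  — match a
step 3: stack=$ T  input=y b b $  — expand T -> y Q
step 4: stack=$ Q y  input=y b b $  — match y
step 5: stack=$ Q  input=b b $  — expand Q -> b P
step 6: stack=$ P b  input=b b $  — match b
step 7: stack=$ P  input=b $  — expand P -> b
step 8: stack=$ b  input=b $  — match b
Accept reached after 8 steps.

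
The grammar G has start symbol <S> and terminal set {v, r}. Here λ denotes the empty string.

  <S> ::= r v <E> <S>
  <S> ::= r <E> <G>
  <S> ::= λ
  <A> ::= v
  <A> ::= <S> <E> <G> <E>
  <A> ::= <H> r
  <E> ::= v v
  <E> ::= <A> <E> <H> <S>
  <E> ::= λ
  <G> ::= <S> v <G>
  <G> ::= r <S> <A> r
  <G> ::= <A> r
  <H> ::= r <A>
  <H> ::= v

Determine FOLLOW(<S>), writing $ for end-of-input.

{$, r, v}

FIRST(<S>) = {λ, r}
FIRST(<H>) = {r, v}
FIRST(<A>) = {r, v}  (via <S> <E> <G> <E>, <H> r)
FIRST(<E>) = {λ, r, v}  (via <A> <E> <H> <S>)
FIRST(<G>) = {r, v}  (via <S> v <G>, <A> r)
FOLLOW(<S>) includes $ since <S> is the start symbol.
FOLLOW(<S>): in <S>::=r v <E> <S>, the suffix after <S> is empty (adds nothing new); in <A>::=<S> <E> <G> <E>, <S> is followed by <E> <G> <E> with FIRST {r, v}; in <E>::=<A> <E> <H> <S>, the suffix after <S> is empty, so FOLLOW(<S>) ⊇ FOLLOW(<E>) = {$, r, v}; in <G>::=<S> v <G>, <S> is followed by v <G> with FIRST {v}; in <G>::=r <S> <A> r, <S> is followed by <A> r with FIRST {r, v}. Thus FOLLOW(<S>) = {$, r, v}.
FOLLOW(<A>): in <E>::=<A> <E> <H> <S>, <A> is followed by <E> <H> <S> with FIRST {r, v}; in <G>::=r <S> <A> r, <A> is followed by r with FIRST {r}; in <G>::=<A> r, <A> is followed by r with FIRST {r}; in <H>::=r <A>, the suffix after <A> is empty, so FOLLOW(<A>) ⊇ FOLLOW(<H>) = {$, r, v}. Thus FOLLOW(<A>) = {$, r, v}.
FOLLOW(<E>): in <S>::=r v <E> <S>, <E> is followed by <S> with FIRST {λ, r}; in <S>::=r v <E> <S>, the suffix after <E> is nullable, so FOLLOW(<E>) ⊇ FOLLOW(<S>) = {$, r, v}; in <S>::=r <E> <G>, <E> is followed by <G> with FIRST {r, v}; in <A>::=<S> <E> <G> <E> (occurrence 1), <E> is followed by <G> <E> with FIRST {r, v}; in <A>::=<S> <E> <G> <E> (occurrence 2), the suffix after <E> is empty, so FOLLOW(<E>) ⊇ FOLLOW(<A>) = {$, r, v}; in <E>::=<A> <E> <H> <S>, <E> is followed by <H> <S> with FIRST {r, v}. Thus FOLLOW(<E>) = {$, r, v}.
FOLLOW(<G>): in <S>::=r <E> <G>, the suffix after <G> is empty, so FOLLOW(<G>) ⊇ FOLLOW(<S>) = {$, r, v}; in <A>::=<S> <E> <G> <E>, <G> is followed by <E> with FIRST {λ, r, v}; in <A>::=<S> <E> <G> <E>, the suffix after <G> is nullable, so FOLLOW(<G>) ⊇ FOLLOW(<A>) = {$, r, v}; in <G>::=<S> v <G>, the suffix after <G> is empty (adds nothing new). Thus FOLLOW(<G>) = {$, r, v}.
FOLLOW(<H>): in <A>::=<H> r, <H> is followed by r with FIRST {r}; in <E>::=<A> <E> <H> <S>, <H> is followed by <S> with FIRST {λ, r}; in <E>::=<A> <E> <H> <S>, the suffix after <H> is nullable, so FOLLOW(<H>) ⊇ FOLLOW(<E>) = {$, r, v}. Thus FOLLOW(<H>) = {$, r, v}.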